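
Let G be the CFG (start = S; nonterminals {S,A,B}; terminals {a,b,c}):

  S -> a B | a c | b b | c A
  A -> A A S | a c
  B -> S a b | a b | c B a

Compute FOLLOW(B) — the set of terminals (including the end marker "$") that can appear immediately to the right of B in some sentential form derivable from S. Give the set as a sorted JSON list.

FIRST iteration:
[1]
  A via A→a c: +{a}
  B via B→a b: +{a}
  B via B→c B a: +{c}
  S via S→a B: +{a}
  S via S→b b: +{b}
  S via S→c A: +{c}
  FIRST[S]={a,b,c}  FIRST[A]={a}  FIRST[B]={a,c}
[2]
  B via B→S a b: +{b}
  FIRST[S]={a,b,c}  FIRST[A]={a}  FIRST[B]={a,b,c}
[3] (stable)
  FIRST[S]={a,b,c}  FIRST[A]={a}  FIRST[B]={a,b,c}

FOLLOW sets:
FOLLOW(S) := {$}
[1]
  A→A A S: FOLLOW(A) ⊇ FIRST(A) = {a}; new: +{a}
  A→A A S: FOLLOW(A) ⊇ FIRST(S) = {a,b,c}; new: +{b,c}
  A→A A S: FOLLOW(S) ⊇ FOLLOW(A) ⊇ {a,b,c}; new: +{a,b,c}
  B→c B a: FOLLOW(B) ⊇ FIRST(a) = {a}; new: +{a}
  S→a B: FOLLOW(B) ⊇ FOLLOW(S) ⊇ {$,a,b,c}; new: +{$,b,c}
  S→c A: FOLLOW(A) ⊇ FOLLOW(S) ⊇ {$,a,b,c}; new: +{$}
  FOLLOW(S)={$,a,b,c}  FOLLOW(A)={$,a,b,c}  FOLLOW(B)={$,a,b,c}
[2] — fixpoint
  FOLLOW(S)={$,a,b,c}  FOLLOW(A)={$,a,b,c}  FOLLOW(B)={$,a,b,c}

FOLLOW(B) = ["$", "a", "b", "c"]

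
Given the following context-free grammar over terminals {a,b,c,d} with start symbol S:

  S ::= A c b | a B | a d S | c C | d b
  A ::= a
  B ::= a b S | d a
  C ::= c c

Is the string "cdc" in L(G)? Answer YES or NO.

CNF form of G:
  S -> A X5 | T0 B | T0 X6 | T2 T1 | T3 C
  A -> a
  B -> T0 X4 | T2 T0
  C -> T3 T3
  T0 -> a
  T1 -> b
  T2 -> d
  T3 -> c
  X4 -> T1 S
  X5 -> T3 T1
  X6 -> T2 S

CYK table (by increasing span):
  cell(0,0) c: {T3}  orig:{}
  cell(1,1) d: {T2}  orig:{}
  cell(2,2) c: {T3}  orig:{}
  cell(0,1) cd: ∅
  cell(1,2) dc: ∅
  cell(0,2) cdc: ∅

S ∉ T[0,2] ⇒ NO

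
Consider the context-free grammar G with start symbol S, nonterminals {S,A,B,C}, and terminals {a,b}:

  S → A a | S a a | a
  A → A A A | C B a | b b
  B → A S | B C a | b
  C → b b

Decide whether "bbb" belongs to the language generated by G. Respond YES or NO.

CNF form of G:
  S -> A T0 | S X5 | a
  A -> A X2 | C X3 | T1 T1
  B -> A S | B X4 | b
  C -> T1 T1
  T0 -> a
  T1 -> b
  X2 -> A A
  X3 -> B T0
  X4 -> C T0
  X5 -> T0 T0

Fill CYK table bottom-up:
  [0..0]={B,T1}  "b"  orig:{B}
  [1..1]={B,T1}  "b"  orig:{B}
  [2..2]={B,T1}  "b"  orig:{B}
  [0..1]={A,C}  "bb"
  [1..2]={A,C}  "bb"
  [0..2]=∅  "bbb"

S ∉ T[0,2] ⇒ NO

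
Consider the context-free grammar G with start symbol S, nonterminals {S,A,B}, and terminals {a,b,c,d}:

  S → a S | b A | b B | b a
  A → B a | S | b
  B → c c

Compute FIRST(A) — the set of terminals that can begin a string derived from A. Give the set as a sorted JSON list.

Compute FIRST by fixpoint:
pass 1:
  A via A→b: +{b}
  B via B→c c: +{c}
  S via S→a S: +{a}
  S via S→b A: +{b}
  FIRST[S]={a,b}  FIRST[A]={b}  FIRST[B]={c}
pass 2:
  A via A→B a: +{c}
  A via A→S: +{a}
  FIRST[S]={a,b}  FIRST[A]={a,b,c}  FIRST[B]={c}
pass 3: (no change)
  FIRST[S]={a,b}  FIRST[A]={a,b,c}  FIRST[B]={c}

FIRST(A) = ["a", "b", "c"]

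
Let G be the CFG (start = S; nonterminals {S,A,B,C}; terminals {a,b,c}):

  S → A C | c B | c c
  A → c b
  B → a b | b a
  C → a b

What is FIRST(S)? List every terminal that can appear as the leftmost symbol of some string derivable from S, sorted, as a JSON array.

FIRST iteration:
pass 1:
  A via A→c b: +{c}
  B via B→a b: +{a}
  B via B→b a: +{b}
  C via C→a b: +{a}
  S via S→A C: +{c}
  S: {c}  A: {c}  B: {a,b}  C: {a}
pass 2: (stable)
  S: {c}  A: {c}  B: {a,b}  C: {a}

FIRST(S) = ["c"]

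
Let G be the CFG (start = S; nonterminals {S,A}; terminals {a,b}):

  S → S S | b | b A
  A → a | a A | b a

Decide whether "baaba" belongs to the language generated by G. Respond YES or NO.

Convert to CNF:
  S -> S S | T1 A | b
  A -> T0 A | T1 T0 | a
  T0 -> a
  T1 -> b

CYK fill:
  [0..0]={S,T1}  "b"  orig:{S}
  [1..1]={A,T0}  "a"  orig:{A}
  [2..2]={A,T0}  "a"  orig:{A}
  [3..3]={S,T1}  "b"  orig:{S}
  [4..4]={A,T0}  "a"  orig:{A}
  [0..1]={A,S}  "ba"
  [1..2]={A}  "aa"
  [2..3]=∅  "ab"
  [3..4]={A,S}  "ba"
  [0..2]={S}  "baa"
  [1..3]=∅  "aab"
  [2..4]={A}  "aba"
  [0..3]={S}  "baab"
  [1..4]={A}  "aaba"
  [0..4]={S}  "baaba"

S ∈ T[0,4] ⇒ YES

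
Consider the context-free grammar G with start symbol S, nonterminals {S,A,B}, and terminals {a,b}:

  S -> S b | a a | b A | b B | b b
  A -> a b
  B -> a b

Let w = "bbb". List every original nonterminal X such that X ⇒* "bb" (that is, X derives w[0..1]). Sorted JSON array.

CNF form of G:
  S -> S T1 | T0 T0 | T1 A | T1 B | T1 T1
  A -> T0 T1
  B -> T0 T1
  T0 -> a
  T1 -> b

Fill CYK table bottom-up, restricted to cells inside w[0..1]:
  T[0,0] 'b' = {T1}  orig:{}
  T[1,1] 'b' = {T1}  orig:{}
  T[0,1] 'bb' = {S}

Original NTs in T[0,1] deriving "bb": ["S"]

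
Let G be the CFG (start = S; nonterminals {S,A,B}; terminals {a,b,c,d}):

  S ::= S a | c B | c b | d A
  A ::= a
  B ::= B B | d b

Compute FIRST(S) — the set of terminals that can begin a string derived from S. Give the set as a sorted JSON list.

FIRST sets, iterate to fixpoint:
iter 1:
  A via A→a: +{a}
  B via B→d b: +{d}
  S via S→c B: +{c}
  S via S→d A: +{d}
  FIRST[S]={c,d}  FIRST[A]={a}  FIRST[B]={d}
iter 2: — fixpoint
  FIRST[S]={c,d}  FIRST[A]={a}  FIRST[B]={d}

FIRST(S) = ["c", "d"]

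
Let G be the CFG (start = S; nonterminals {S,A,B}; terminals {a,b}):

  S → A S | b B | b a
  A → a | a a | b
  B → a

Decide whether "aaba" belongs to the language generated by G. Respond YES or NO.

CNF form of G:
  S -> A S | T1 B | T1 T0
  A -> T0 T0 | a | b
  B -> a
  T0 -> a
  T1 -> b

CYK table (by increasing span):
  cell(0,0) a: {A,B,T0}  orig:{A,B}
  cell(1,1) a: {A,B,T0}  orig:{A,B}
  cell(2,2) b: {A,T1}  orig:{A}
  cell(3,3) a: {A,B,T0}  orig:{A,B}
  cell(0,1) aa: {A}
  cell(1,2) ab: ∅
  cell(2,3) ba: {S}
  cell(0,2) aab: ∅
  cell(1,3) aba: {S}
  cell(0,3) aaba: {S}

S ∈ T[0,3] ⇒ YES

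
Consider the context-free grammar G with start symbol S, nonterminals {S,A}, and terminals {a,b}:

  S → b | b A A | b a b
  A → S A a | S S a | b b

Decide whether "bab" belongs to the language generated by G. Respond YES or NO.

CNF form of G:
  S -> T1 X4 | T1 X5 | b
  A -> S X2 | S X3 | T1 T1
  T0 -> a
  T1 -> b
  X2 -> A T0
  X3 -> S T0
  X4 -> A A
  X5 -> T0 T1

CYK fill:
  T[0,0] 'b' = {S,T1}  orig:{S}
  T[1,1] 'a' = {T0}  orig:{}
  T[2,2] 'b' = {S,T1}  orig:{S}
  T[0,1] 'ba' = {X3}  orig:{}
  T[1,2] 'ab' = {X5}  orig:{}
  T[0,2] 'bab' = {S}

S ∈ T[0,2] ⇒ YES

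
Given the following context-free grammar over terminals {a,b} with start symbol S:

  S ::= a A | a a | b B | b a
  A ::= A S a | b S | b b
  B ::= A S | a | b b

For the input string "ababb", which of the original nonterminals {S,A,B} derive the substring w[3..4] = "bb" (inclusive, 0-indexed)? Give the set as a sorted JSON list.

Convert to CNF:
  S -> T0 A | T0 T0 | T1 B | T1 T0
  A -> A X2 | T1 S | T1 T1
  B -> A S | T1 T1 | a
  T0 -> a
  T1 -> b
  X2 -> S T0

CYK fill — only the sub-triangle for w[3..4]:
  cell(3,3) b: {T1}  orig:{}
  cell(4,4) b: {T1}  orig:{}
  cell(3,4) bb: {A,B}

Original NTs in T[3,4] deriving "bb": ["A", "B"]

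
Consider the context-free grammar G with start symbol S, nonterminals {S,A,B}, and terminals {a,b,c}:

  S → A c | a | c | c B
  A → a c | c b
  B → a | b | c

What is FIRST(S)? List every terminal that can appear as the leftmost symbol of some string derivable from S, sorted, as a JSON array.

FIRST sets, iterate to fixpoint:
round 1:
  A via A→a c: +{a}
  A via A→c b: +{c}
  B via B→a: +{a}
  B via B→b: +{b}
  B via B→c: +{c}
  S via S→A c: +{a,c}
  FIRST(S)={a,c}  FIRST(A)={a,c}  FIRST(B)={a,b,c}
round 2: — fixpoint
  FIRST(S)={a,c}  FIRST(A)={a,c}  FIRST(B)={a,b,c}

FIRST(S) = ["a", "c"]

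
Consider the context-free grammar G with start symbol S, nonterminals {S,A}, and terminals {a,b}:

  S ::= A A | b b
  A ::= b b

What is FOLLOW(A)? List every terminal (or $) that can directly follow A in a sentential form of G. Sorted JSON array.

Compute FIRST by fixpoint:
[1]
  A via A→b b: +{b}
  S via S→A A: +{b}
  FIRST[S]={b}  FIRST[A]={b}
[2] done
  FIRST[S]={b}  FIRST[A]={b}

FOLLOW sets:
initialize: $ ∈ FOLLOW(S)
[1]
  S→A A: FOLLOW(A) ⊇ FIRST(A) = {b}; new: +{b}
  S→A A: FOLLOW(A) ⊇ FOLLOW(S) ⊇ {$}; new: +{$}
  S: {$}  A: {$,b}
[2] (no change)
  S: {$}  A: {$,b}

FOLLOW(A) = ["$", "b"]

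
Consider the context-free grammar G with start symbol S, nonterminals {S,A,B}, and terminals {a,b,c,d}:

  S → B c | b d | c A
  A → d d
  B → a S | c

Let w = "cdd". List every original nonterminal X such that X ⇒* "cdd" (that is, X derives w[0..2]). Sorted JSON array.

Convert to CNF:
  S -> B T2 | T2 A | T3 T0
  A -> T0 T0
  B -> T1 S | c
  T0 -> d
  T1 -> a
  T2 -> c
  T3 -> b

CYK table (by increasing span) (cells [i..j] with 0 ≤ i ≤ j ≤ 2 only):
  cell(0,0) c: {B,T2}  orig:{B}
  cell(1,1) d: {T0}  orig:{}
  cell(2,2) d: {T0}  orig:{}
  cell(0,1) cd: ∅
  cell(1,2) dd: {A}
  cell(0,2) cdd: {S}

Original NTs in T[0,2] deriving "cdd": ["S"]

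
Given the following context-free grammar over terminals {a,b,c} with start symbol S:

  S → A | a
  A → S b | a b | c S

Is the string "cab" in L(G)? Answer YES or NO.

CNF form of G:
  S -> S T0 | T1 T0 | T2 S | a
  A -> S T0 | T1 T0 | T2 S
  T0 -> b
  T1 -> a
  T2 -> c

Fill CYK table bottom-up:
  cell(0,0) c: {T2}  orig:{}
  cell(1,1) a: {S,T1}  orig:{S}
  cell(2,2) b: {T0}  orig:{}
  cell(0,1) ca: {A,S}
  cell(1,2) ab: {A,S}
  cell(0,2) cab: {A,S}

S ∈ T[0,2] ⇒ YES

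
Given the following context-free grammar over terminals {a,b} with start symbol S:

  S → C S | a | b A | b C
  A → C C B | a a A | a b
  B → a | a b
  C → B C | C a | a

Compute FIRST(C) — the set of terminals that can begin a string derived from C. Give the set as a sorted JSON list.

FIRST iteration:
iter 1:
  A via A→a a A: +{a}
  B via B→a: +{a}
  C via C→B C: +{a}
  S via S→C S: +{a}
  S via S→b A: +{b}
  S: {a,b}  A: {a}  B: {a}  C: {a}
iter 2: done
  S: {a,b}  A: {a}  B: {a}  C: {a}

FIRST(C) = ["a"]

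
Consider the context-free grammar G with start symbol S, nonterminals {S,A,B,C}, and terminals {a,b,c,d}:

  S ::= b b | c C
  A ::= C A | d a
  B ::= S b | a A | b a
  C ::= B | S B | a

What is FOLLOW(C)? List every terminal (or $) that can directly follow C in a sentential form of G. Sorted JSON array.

Compute FIRST by fixpoint:
pass 1:
  A via A→d a: +{d}
  B via B→a A: +{a}
  B via B→b a: +{b}
  C via C→B: +{a,b}
  S via S→b b: +{b}
  S via S→c C: +{c}
  FIRST(S)={b,c}  FIRST(A)={d}  FIRST(B)={a,b}  FIRST(C)={a,b}
pass 2:
  A via A→C A: +{a,b}
  B via B→S b: +{c}
  C via C→B: +{c}
  FIRST(S)={b,c}  FIRST(A)={a,b,d}  FIRST(B)={a,b,c}  FIRST(C)={a,b,c}
pass 3:
  A via A→C A: +{c}
  FIRST(S)={b,c}  FIRST(A)={a,b,c,d}  FIRST(B)={a,b,c}  FIRST(C)={a,b,c}
pass 4: (stable)
  FIRST(S)={b,c}  FIRST(A)={a,b,c,d}  FIRST(B)={a,b,c}  FIRST(C)={a,b,c}

FOLLOW iteration:
initialize: $ ∈ FOLLOW(S)
round 1:
  A→C A: FOLLOW(C) ⊇ FIRST(A) = {a,b,c,d}; new: +{a,b,c,d}
  B→S b: FOLLOW(S) ⊇ FIRST(b) = {b}; new: +{b}
  C→B: FOLLOW(B) ⊇ FOLLOW(C) ⊇ {a,b,c,d}; new: +{a,b,c,d}
  C→S B: FOLLOW(S) ⊇ FIRST(B) = {a,b,c}; new: +{a,c}
  S→c C: FOLLOW(C) ⊇ FOLLOW(S) ⊇ {$,a,b,c}; new: +{$}
  S: {$,a,b,c}  A: {}  B: {a,b,c,d}  C: {$,a,b,c,d}
round 2:
  B→a A: FOLLOW(A) ⊇ FOLLOW(B) ⊇ {a,b,c,d}; new: +{a,b,c,d}
  C→B: FOLLOW(B) ⊇ FOLLOW(C) ⊇ {$,a,b,c,d}; new: +{$}
  S: {$,a,b,c}  A: {a,b,c,d}  B: {$,a,b,c,d}  C: {$,a,b,c,d}
round 3:
  B→a A: FOLLOW(A) ⊇ FOLLOW(B) ⊇ {$,a,b,c,d}; new: +{$}
  S: {$,a,b,c}  A: {$,a,b,c,d}  B: {$,a,b,c,d}  C: {$,a,b,c,d}
round 4: (stable)
  S: {$,a,b,c}  A: {$,a,b,c,d}  B: {$,a,b,c,d}  C: {$,a,b,c,d}

FOLLOW(C) = ["$", "a", "b", "c", "d"]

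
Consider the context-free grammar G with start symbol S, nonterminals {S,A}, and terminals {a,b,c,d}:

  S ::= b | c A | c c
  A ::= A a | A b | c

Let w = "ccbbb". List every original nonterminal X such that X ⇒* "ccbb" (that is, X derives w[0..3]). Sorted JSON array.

CNF form of G:
  S -> T2 A | T2 T2 | b
  A -> A T0 | A T1 | c
  T0 -> a
  T1 -> b
  T2 -> c

CYK table (by increasing span) (cells [i..j] with 0 ≤ i ≤ j ≤ 3 only):
  [0..0]={A,T2}  "c"  orig:{A}
  [1..1]={A,T2}  "c"  orig:{A}
  [2..2]={S,T1}  "b"  orig:{S}
  [3..3]={S,T1}  "b"  orig:{S}
  [0..1]={S}  "cc"
  [1..2]={A}  "cb"
  [2..3]=∅  "bb"
  [0..2]={S}  "ccb"
  [1..3]={A}  "cbb"
  [0..3]={S}  "ccbb"

Original NTs in T[0,3] deriving "ccbb": ["S"]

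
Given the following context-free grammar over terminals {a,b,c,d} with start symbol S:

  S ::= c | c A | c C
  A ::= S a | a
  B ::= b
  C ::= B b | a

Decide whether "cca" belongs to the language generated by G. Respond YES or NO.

CNF form of G:
  S -> T2 A | T2 C | c
  A -> S T0 | a
  B -> b
  C -> B T1 | a
  T0 -> a
  T1 -> b
  T2 -> c

CYK fill:
  [0..0]={S,T2}  "c"  orig:{S}
  [1..1]={S,T2}  "c"  orig:{S}
  [2..2]={A,C,T0}  "a"  orig:{A,C}
  [0..1]=∅  "cc"
  [1..2]={A,S}  "ca"
  [0..2]={S}  "cca"

S ∈ T[0,2] ⇒ YES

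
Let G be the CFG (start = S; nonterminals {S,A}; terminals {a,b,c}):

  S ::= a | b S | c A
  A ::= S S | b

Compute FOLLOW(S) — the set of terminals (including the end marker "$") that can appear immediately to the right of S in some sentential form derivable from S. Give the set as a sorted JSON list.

FIRST iteration:
iter 1:
  A via A→b: +{b}
  S via S→a: +{a}
  S via S→b S: +{b}
  S via S→c A: +{c}
  FIRST[S]={a,b,c}  FIRST[A]={b}
iter 2:
  A via A→S S: +{a,c}
  FIRST[S]={a,b,c}  FIRST[A]={a,b,c}
iter 3: done
  FIRST[S]={a,b,c}  FIRST[A]={a,b,c}

FOLLOW sets:
FOLLOW(S) := {$}
round 1:
  A→S S: FOLLOW(S) ⊇ FIRST(S) = {a,b,c}; new: +{a,b,c}
  S→c A: FOLLOW(A) ⊇ FOLLOW(S) ⊇ {$,a,b,c}; new: +{$,a,b,c}
  FOLLOW(S)={$,a,b,c}  FOLLOW(A)={$,a,b,c}
round 2: done
  FOLLOW(S)={$,a,b,c}  FOLLOW(A)={$,a,b,c}

FOLLOW(S) = ["$", "a", "b", "c"]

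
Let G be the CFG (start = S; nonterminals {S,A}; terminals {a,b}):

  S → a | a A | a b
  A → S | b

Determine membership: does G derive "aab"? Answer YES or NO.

CNF form of G:
  S -> T0 A | T0 T1 | a
  A -> T0 A | T0 T1 | a | b
  T0 -> a
  T1 -> b

Fill CYK table bottom-up:
  T[0,0] 'a' = {A,S,T0}  orig:{A,S}
  T[1,1] 'a' = {A,S,T0}  orig:{A,S}
  T[2,2] 'b' = {A,T1}  orig:{A}
  T[0,1] 'aa' = {A,S}
  T[1,2] 'ab' = {A,S}
  T[0,2] 'aab' = {A,S}

S ∈ T[0,2] ⇒ YES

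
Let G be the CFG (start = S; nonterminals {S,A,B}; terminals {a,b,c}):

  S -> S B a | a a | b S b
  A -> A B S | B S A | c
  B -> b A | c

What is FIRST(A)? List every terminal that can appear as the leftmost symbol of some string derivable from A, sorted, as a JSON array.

FIRST iteration:
[1]
  A via A→c: +{c}
  B via B→b A: +{b}
  B via B→c: +{c}
  S via S→a a: +{a}
  S via S→b S b: +{b}
  FIRST[S]={a,b}  FIRST[A]={c}  FIRST[B]={b,c}
[2]
  A via A→B S A: +{b}
  FIRST[S]={a,b}  FIRST[A]={b,c}  FIRST[B]={b,c}
[3] done
  FIRST[S]={a,b}  FIRST[A]={b,c}  FIRST[B]={b,c}

FIRST(A) = ["b", "c"]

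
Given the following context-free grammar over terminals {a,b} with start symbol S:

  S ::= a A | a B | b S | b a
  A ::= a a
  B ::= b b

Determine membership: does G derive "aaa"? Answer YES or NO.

Convert to CNF:
  S -> T0 A | T0 B | T1 S | T1 T0
  A -> T0 T0
  B -> T1 T1
  T0 -> a
  T1 -> b

CYK fill:
  T[0,0] 'a' = {T0}  orig:{}
  T[1,1] 'a' = {T0}  orig:{}
  T[2,2] 'a' = {T0}  orig:{}
  T[0,1] 'aa' = {A}
  T[1,2] 'aa' = {A}
  T[0,2] 'aaa' = {S}

S ∈ T[0,2] ⇒ YES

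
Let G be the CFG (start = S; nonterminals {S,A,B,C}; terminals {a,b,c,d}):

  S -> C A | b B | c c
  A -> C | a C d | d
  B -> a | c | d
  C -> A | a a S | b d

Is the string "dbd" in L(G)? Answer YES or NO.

CNF form of G:
  S -> C A | T2 B | T3 T3
  A -> T0 X4 | T0 X5 | T2 T1 | d
  B -> a | c | d
  C -> T0 X6 | T0 X7 | T2 T1 | d
  T0 -> a
  T1 -> d
  T2 -> b
  T3 -> c
  X4 -> C T1
  X5 -> T0 S
  X6 -> C T1
  X7 -> T0 S

Fill CYK table bottom-up:
  T[0,0] 'd' = {A,B,C,T1}  orig:{A,B,C}
  T[1,1] 'b' = {T2}  orig:{}
  T[2,2] 'd' = {A,B,C,T1}  orig:{A,B,C}
  T[0,1] 'db' = ∅
  T[1,2] 'bd' = {A,C,S}
  T[0,2] 'dbd' = {S}

S ∈ T[0,2] ⇒ YES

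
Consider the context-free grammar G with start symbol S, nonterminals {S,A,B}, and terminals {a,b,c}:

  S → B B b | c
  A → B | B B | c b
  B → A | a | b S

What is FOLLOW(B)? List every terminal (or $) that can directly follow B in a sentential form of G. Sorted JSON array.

FIRST sets, iterate to fixpoint:
[1]
  A via A→c b: +{c}
  B via B→A: +{c}
  B via B→a: +{a}
  B via B→b S: +{b}
  S via S→B B b: +{a,b,c}
  S: {a,b,c}  A: {c}  B: {a,b,c}
[2]
  A via A→B: +{a,b}
  S: {a,b,c}  A: {a,b,c}  B: {a,b,c}
[3] (no change)
  S: {a,b,c}  A: {a,b,c}  B: {a,b,c}

FOLLOW sets:
FOLLOW(S) := {$}
round 1:
  A→B B: FOLLOW(B) ⊇ FIRST(B) = {a,b,c}; new: +{a,b,c}
  B→A: FOLLOW(A) ⊇ FOLLOW(B) ⊇ {a,b,c}; new: +{a,b,c}
  B→b S: FOLLOW(S) ⊇ FOLLOW(B) ⊇ {a,b,c}; new: +{a,b,c}
  FOLLOW(S)={$,a,b,c}  FOLLOW(A)={a,b,c}  FOLLOW(B)={a,b,c}
round 2: (no change)
  FOLLOW(S)={$,a,b,c}  FOLLOW(A)={a,b,c}  FOLLOW(B)={a,b,c}

FOLLOW(B) = ["a", "b", "c"]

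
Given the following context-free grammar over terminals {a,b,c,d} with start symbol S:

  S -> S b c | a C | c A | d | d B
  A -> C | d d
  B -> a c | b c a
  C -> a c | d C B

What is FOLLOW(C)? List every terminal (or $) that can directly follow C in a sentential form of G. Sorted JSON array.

FIRST sets, iterate to fixpoint:
iter 1:
  A via A→d d: +{d}
  B via B→a c: +{a}
  B via B→b c a: +{b}
  C via C→a c: +{a}
  C via C→d C B: +{d}
  S via S→a C: +{a}
  S via S→c A: +{c}
  S via S→d: +{d}
  S: {a,c,d}  A: {d}  B: {a,b}  C: {a,d}
iter 2:
  A via A→C: +{a}
  S: {a,c,d}  A: {a,d}  B: {a,b}  C: {a,d}
iter 3: (no change)
  S: {a,c,d}  A: {a,d}  B: {a,b}  C: {a,d}

FOLLOW iteration:
initialize: $ ∈ FOLLOW(S)
round 1:
  C→d C B: FOLLOW(C) ⊇ FIRST(B) = {a,b}; new: +{a,b}
  C→d C B: FOLLOW(B) ⊇ FOLLOW(C) ⊇ {a,b}; new: +{a,b}
  S→S b c: FOLLOW(S) ⊇ FIRST(b) = {b}; new: +{b}
  S→a C: FOLLOW(C) ⊇ FOLLOW(S) ⊇ {$,b}; new: +{$}
  S→c A: FOLLOW(A) ⊇ FOLLOW(S) ⊇ {$,b}; new: +{$,b}
  S→d B: FOLLOW(B) ⊇ FOLLOW(S) ⊇ {$,b}; new: +{$}
  FOLLOW(S)={$,b}  FOLLOW(A)={$,b}  FOLLOW(B)={$,a,b}  FOLLOW(C)={$,a,b}
round 2: done
  FOLLOW(S)={$,b}  FOLLOW(A)={$,b}  FOLLOW(B)={$,a,b}  FOLLOW(C)={$,a,b}

FOLLOW(C) = ["$", "a", "b"]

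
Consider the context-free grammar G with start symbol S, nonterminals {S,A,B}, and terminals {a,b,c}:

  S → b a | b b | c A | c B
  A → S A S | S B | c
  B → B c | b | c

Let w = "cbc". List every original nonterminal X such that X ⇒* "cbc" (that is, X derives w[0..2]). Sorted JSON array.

CNF form of G:
  S -> T0 A | T0 B | T1 T1 | T1 T2
  A -> S B | S X3 | c
  B -> B T0 | b | c
  T0 -> c
  T1 -> b
  T2 -> a
  X3 -> A S

Fill CYK table bottom-up, restricted to cells inside w[0..2]:
  cell(0,0) c: {A,B,T0}  orig:{A,B}
  cell(1,1) b: {B,T1}  orig:{B}
  cell(2,2) c: {A,B,T0}  orig:{A,B}
  cell(0,1) cb: {S}
  cell(1,2) bc: {B}
  cell(0,2) cbc: {A,S}

Original NTs in T[0,2] deriving "cbc": ["A", "S"]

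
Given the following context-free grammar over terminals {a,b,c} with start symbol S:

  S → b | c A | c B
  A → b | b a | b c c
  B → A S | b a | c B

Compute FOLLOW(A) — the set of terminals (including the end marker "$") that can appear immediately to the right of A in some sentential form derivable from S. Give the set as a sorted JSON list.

Compute FIRST by fixpoint:
round 1:
  A via A→b: +{b}
  B via B→A S: +{b}
  B via B→c B: +{c}
  S via S→b: +{b}
  S via S→c A: +{c}
  S: {b,c}  A: {b}  B: {b,c}
round 2: (stable)
  S: {b,c}  A: {b}  B: {b,c}

FOLLOW sets:
seed FOLLOW(S) with $
[1]
  B→A S: FOLLOW(A) ⊇ FIRST(S) = {b,c}; new: +{b,c}
  S→c A: FOLLOW(A) ⊇ FOLLOW(S) ⊇ {$}; new: +{$}
  S→c B: FOLLOW(B) ⊇ FOLLOW(S) ⊇ {$}; new: +{$}
  FOLLOW(S)={$}  FOLLOW(A)={$,b,c}  FOLLOW(B)={$}
[2] — fixpoint
  FOLLOW(S)={$}  FOLLOW(A)={$,b,c}  FOLLOW(B)={$}

FOLLOW(A) = ["$", "b", "c"]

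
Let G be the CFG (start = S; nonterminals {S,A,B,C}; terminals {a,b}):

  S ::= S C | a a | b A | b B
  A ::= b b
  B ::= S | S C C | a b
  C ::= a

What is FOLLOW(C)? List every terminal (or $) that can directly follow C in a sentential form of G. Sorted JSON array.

FIRST sets, iterate to fixpoint:
pass 1:
  A via A→b b: +{b}
  B via B→a b: +{a}
  C via C→a: +{a}
  S via S→a a: +{a}
  S via S→b A: +{b}
  S: {a,b}  A: {b}  B: {a}  C: {a}
pass 2:
  B via B→S: +{b}
  S: {a,b}  A: {b}  B: {a,b}  C: {a}
pass 3: done
  S: {a,b}  A: {b}  B: {a,b}  C: {a}

FOLLOW iteration:
FOLLOW(S) := {$}
pass 1:
  B→S C C: FOLLOW(S) ⊇ FIRST(C) = {a}; new: +{a}
  B→S C C: FOLLOW(C) ⊇ FIRST(C) = {a}; new: +{a}
  S→S C: FOLLOW(C) ⊇ FOLLOW(S) ⊇ {$,a}; new: +{$}
  S→b A: FOLLOW(A) ⊇ FOLLOW(S) ⊇ {$,a}; new: +{$,a}
  S→b B: FOLLOW(B) ⊇ FOLLOW(S) ⊇ {$,a}; new: +{$,a}
  S: {$,a}  A: {$,a}  B: {$,a}  C: {$,a}
pass 2: (no change)
  S: {$,a}  A: {$,a}  B: {$,a}  C: {$,a}

FOLLOW(C) = ["$", "a"]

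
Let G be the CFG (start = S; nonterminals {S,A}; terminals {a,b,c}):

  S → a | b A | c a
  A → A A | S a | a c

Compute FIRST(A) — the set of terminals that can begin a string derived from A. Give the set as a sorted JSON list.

Compute FIRST by fixpoint:
pass 1:
  A via A→a c: +{a}
  S via S→a: +{a}
  S via S→b A: +{b}
  S via S→c a: +{c}
  FIRST[S]={a,b,c}  FIRST[A]={a}
pass 2:
  A via A→S a: +{b,c}
  FIRST[S]={a,b,c}  FIRST[A]={a,b,c}
pass 3: (no change)
  FIRST[S]={a,b,c}  FIRST[A]={a,b,c}

FIRST(A) = ["a", "b", "c"]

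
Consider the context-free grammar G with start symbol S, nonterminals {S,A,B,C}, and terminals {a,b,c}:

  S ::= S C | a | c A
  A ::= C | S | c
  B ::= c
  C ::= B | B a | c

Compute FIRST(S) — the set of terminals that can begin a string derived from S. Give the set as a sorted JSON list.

Compute FIRST by fixpoint:
iter 1:
  A via A→c: +{c}
  B via B→c: +{c}
  C via C→B: +{c}
  S via S→a: +{a}
  S via S→c A: +{c}
  FIRST[S]={a,c}  FIRST[A]={c}  FIRST[B]={c}  FIRST[C]={c}
iter 2:
  A via A→S: +{a}
  FIRST[S]={a,c}  FIRST[A]={a,c}  FIRST[B]={c}  FIRST[C]={c}
iter 3: — fixpoint
  FIRST[S]={a,c}  FIRST[A]={a,c}  FIRST[B]={c}  FIRST[C]={c}

FIRST(S) = ["a", "c"]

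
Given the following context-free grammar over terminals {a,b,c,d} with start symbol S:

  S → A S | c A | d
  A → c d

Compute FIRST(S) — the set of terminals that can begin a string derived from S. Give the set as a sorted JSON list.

FIRST iteration:
pass 1:
  A via A→c d: +{c}
  S via S→A S: +{c}
  S via S→d: +{d}
  FIRST[S]={c,d}  FIRST[A]={c}
pass 2: — fixpoint
  FIRST[S]={c,d}  FIRST[A]={c}

FIRST(S) = ["c", "d"]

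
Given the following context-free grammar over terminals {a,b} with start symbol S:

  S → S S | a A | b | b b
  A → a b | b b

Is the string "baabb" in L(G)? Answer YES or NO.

Convert to CNF:
  S -> S S | T0 A | T1 T1 | b
  A -> T0 T1 | T1 T1
  T0 -> a
  T1 -> b

Fill CYK table bottom-up:
  cell(0,0) b: {S,T1}  orig:{S}
  cell(1,1) a: {T0}  orig:{}
  cell(2,2) a: {T0}  orig:{}
  cell(3,3) b: {S,T1}  orig:{S}
  cell(4,4) b: {S,T1}  orig:{S}
  cell(0,1) ba: ∅
  cell(1,2) aa: ∅
  cell(2,3) ab: {A}
  cell(3,4) bb: {A,S}
  cell(0,2) baa: ∅
  cell(1,3) aab: {S}
  cell(2,4) abb: {S}
  cell(0,3) baab: {S}
  cell(1,4) aabb: {S}
  cell(0,4) baabb: {S}

S ∈ T[0,4] ⇒ YES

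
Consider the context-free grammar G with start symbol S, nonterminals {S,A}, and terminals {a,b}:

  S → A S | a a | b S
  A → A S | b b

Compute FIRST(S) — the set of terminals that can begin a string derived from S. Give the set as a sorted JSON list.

FIRST iteration:
round 1:
  A via A→b b: +{b}
  S via S→A S: +{b}
  S via S→a a: +{a}
  S: {a,b}  A: {b}
round 2: done
  S: {a,b}  A: {b}

FIRST(S) = ["a", "b"]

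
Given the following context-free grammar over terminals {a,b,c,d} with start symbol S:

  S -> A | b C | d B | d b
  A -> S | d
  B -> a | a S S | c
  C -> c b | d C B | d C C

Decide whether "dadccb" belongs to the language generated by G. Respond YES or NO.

CNF form of G:
  S -> T0 C | T1 B | T1 T0 | d
  A -> T0 C | T1 B | T1 T0 | d
  B -> T2 X4 | a | c
  C -> T1 X5 | T1 X6 | T3 T0
  T0 -> b
  T1 -> d
  T2 -> a
  T3 -> c
  X4 -> S S
  X5 -> C B
  X6 -> C C

Fill CYK table bottom-up:
  T[0,0] 'd' = {A,S,T1}  orig:{A,S}
  T[1,1] 'a' = {B,T2}  orig:{B}
  T[2,2] 'd' = {A,S,T1}  orig:{A,S}
  T[3,3] 'c' = {B,T3}  orig:{B}
  T[4,4] 'c' = {B,T3}  orig:{B}
  T[5,5] 'b' = {T0}  orig:{}
  T[0,1] 'da' = {A,S}
  T[1,2] 'ad' = ∅
  T[2,3] 'dc' = {A,S}
  T[3,4] 'cc' = ∅
  T[4,5] 'cb' = {C}
  T[0,2] 'dad' = {X4}  orig:{}
  T[1,3] 'adc' = ∅
  T[2,4] 'dcc' = ∅
  T[3,5] 'ccb' = ∅
  T[0,3] 'dadc' = {X4}  orig:{}
  T[1,4] 'adcc' = ∅
  T[2,5] 'dccb' = ∅
  T[0,4] 'dadcc' = ∅
  T[1,5] 'adccb' = ∅
  T[0,5] 'dadccb' = ∅

S ∉ T[0,5] ⇒ NO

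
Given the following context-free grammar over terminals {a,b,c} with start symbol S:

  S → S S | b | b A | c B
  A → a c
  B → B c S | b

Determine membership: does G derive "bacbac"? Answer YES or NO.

Convert to CNF:
  S -> S S | T1 B | T2 A | b
  A -> T0 T1
  B -> B X3 | b
  T0 -> a
  T1 -> c
  T2 -> b
  X3 -> T1 S

Fill CYK table bottom-up:
  [0..0]={B,S,T2}  "b"  orig:{B,S}
  [1..1]={T0}  "a"  orig:{}
  [2..2]={T1}  "c"  orig:{}
  [3..3]={B,S,T2}  "b"  orig:{B,S}
  [4..4]={T0}  "a"  orig:{}
  [5..5]={T1}  "c"  orig:{}
  [0..1]=∅  "ba"
  [1..2]={A}  "ac"
  [2..3]={S,X3}  "cb"  orig:{S}
  [3..4]=∅  "ba"
  [4..5]={A}  "ac"
  [0..2]={S}  "bac"
  [1..3]=∅  "acb"
  [2..4]=∅  "cba"
  [3..5]={S}  "bac"
  [0..3]={S}  "bacb"
  [1..4]=∅  "acba"
  [2..5]={X3}  "cbac"  orig:{}
  [0..4]=∅  "bacba"
  [1..5]=∅  "acbac"
  [0..5]={S}  "bacbac"

S ∈ T[0,5] ⇒ YES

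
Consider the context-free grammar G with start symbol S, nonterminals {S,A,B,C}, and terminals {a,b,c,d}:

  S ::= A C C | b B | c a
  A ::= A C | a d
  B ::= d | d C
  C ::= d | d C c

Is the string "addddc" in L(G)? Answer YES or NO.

Convert to CNF:
  S -> A X5 | T2 T0 | T3 B
  A -> A C | T0 T1
  B -> T1 C | d
  C -> T1 X4 | d
  T0 -> a
  T1 -> d
  T2 -> c
  T3 -> b
  X4 -> C T2
  X5 -> C C

CYK table (by increasing span):
  cell(0,0) a: {T0}  orig:{}
  cell(1,1) d: {B,C,T1}  orig:{B,C}
  cell(2,2) d: {B,C,T1}  orig:{B,C}
  cell(3,3) d: {B,C,T1}  orig:{B,C}
  cell(4,4) d: {B,C,T1}  orig:{B,C}
  cell(5,5) c: {T2}  orig:{}
  cell(0,1) ad: {A}
  cell(1,2) dd: {B,X5}  orig:{B}
  cell(2,3) dd: {B,X5}  orig:{B}
  cell(3,4) dd: {B,X5}  orig:{B}
  cell(4,5) dc: {X4}  orig:{}
  cell(0,2) add: {A}
  cell(1,3) ddd: ∅
  cell(2,4) ddd: ∅
  cell(3,5) ddc: {C}
  cell(0,3) addd: {A,S}
  cell(1,4) dddd: ∅
  cell(2,5) dddc: {B,X5}  orig:{B}
  cell(0,4) adddd: {A,S}
  cell(1,5) ddddc: ∅
  cell(0,5) addddc: {A,S}

S ∈ T[0,5] ⇒ YES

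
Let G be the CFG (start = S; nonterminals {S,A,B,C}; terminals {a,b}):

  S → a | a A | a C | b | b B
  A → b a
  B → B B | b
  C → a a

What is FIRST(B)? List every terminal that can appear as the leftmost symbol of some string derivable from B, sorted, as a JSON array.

FIRST sets, iterate to fixpoint:
pass 1:
  A via A→b a: +{b}
  B via B→b: +{b}
  C via C→a a: +{a}
  S via S→a: +{a}
  S via S→b: +{b}
  FIRST[S]={a,b}  FIRST[A]={b}  FIRST[B]={b}  FIRST[C]={a}
pass 2: done
  FIRST[S]={a,b}  FIRST[A]={b}  FIRST[B]={b}  FIRST[C]={a}

FIRST(B) = ["b"]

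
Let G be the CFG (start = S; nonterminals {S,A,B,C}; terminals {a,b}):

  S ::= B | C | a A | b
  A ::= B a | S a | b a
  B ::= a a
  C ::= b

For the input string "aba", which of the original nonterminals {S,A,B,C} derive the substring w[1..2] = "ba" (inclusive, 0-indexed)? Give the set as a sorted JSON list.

Convert to CNF:
  S -> T0 A | T0 T0 | b
  A -> B T0 | S T0 | T1 T0
  B -> T0 T0
  C -> b
  T0 -> a
  T1 -> b

CYK table (by increasing span) — only the sub-triangle for w[1..2]:
  [1..1]={C,S,T1}  "b"  orig:{C,S}
  [2..2]={T0}  "a"  orig:{}
  [1..2]={A}  "ba"

Original NTs in T[1,2] deriving "ba": ["A"]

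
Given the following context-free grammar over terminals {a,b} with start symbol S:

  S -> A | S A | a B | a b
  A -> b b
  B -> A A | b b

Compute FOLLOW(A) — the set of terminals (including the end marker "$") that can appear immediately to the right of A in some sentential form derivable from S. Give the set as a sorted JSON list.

FIRST iteration:
[1]
  A via A→b b: +{b}
  B via B→A A: +{b}
  S via S→A: +{b}
  S via S→a B: +{a}
  FIRST[S]={a,b}  FIRST[A]={b}  FIRST[B]={b}
[2] — fixpoint
  FIRST[S]={a,b}  FIRST[A]={b}  FIRST[B]={b}

FOLLOW iteration:
seed FOLLOW(S) with $
pass 1:
  B→A A: FOLLOW(A) ⊇ FIRST(A) = {b}; new: +{b}
  S→A: FOLLOW(A) ⊇ FOLLOW(S) ⊇ {$}; new: +{$}
  S→S A: FOLLOW(S) ⊇ FIRST(A) = {b}; new: +{b}
  S→a B: FOLLOW(B) ⊇ FOLLOW(S) ⊇ {$,b}; new: +{$,b}
  FOLLOW[S]={$,b}  FOLLOW[A]={$,b}  FOLLOW[B]={$,b}
pass 2: (no change)
  FOLLOW[S]={$,b}  FOLLOW[A]={$,b}  FOLLOW[B]={$,b}

FOLLOW(A) = ["$", "b"]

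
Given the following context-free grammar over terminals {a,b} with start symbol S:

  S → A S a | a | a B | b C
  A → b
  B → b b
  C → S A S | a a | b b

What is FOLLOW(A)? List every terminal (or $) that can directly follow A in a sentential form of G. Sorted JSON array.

FIRST sets, iterate to fixpoint:
iter 1:
  A via A→b: +{b}
  B via B→b b: +{b}
  C via C→a a: +{a}
  C via C→b b: +{b}
  S via S→A S a: +{b}
  S via S→a: +{a}
  S: {a,b}  A: {b}  B: {b}  C: {a,b}
iter 2: — fixpoint
  S: {a,b}  A: {b}  B: {b}  C: {a,b}

FOLLOW iteration:
FOLLOW(S) := {$}
round 1:
  C→S A S: FOLLOW(S) ⊇ FIRST(A) = {b}; new: +{b}
  C→S A S: FOLLOW(A) ⊇ FIRST(S) = {a,b}; new: +{a,b}
  S→A S a: FOLLOW(S) ⊇ FIRST(a) = {a}; new: +{a}
  S→a B: FOLLOW(B) ⊇ FOLLOW(S) ⊇ {$,a,b}; new: +{$,a,b}
  S→b C: FOLLOW(C) ⊇ FOLLOW(S) ⊇ {$,a,b}; new: +{$,a,b}
  FOLLOW[S]={$,a,b}  FOLLOW[A]={a,b}  FOLLOW[B]={$,a,b}  FOLLOW[C]={$,a,b}
round 2: (no change)
  FOLLOW[S]={$,a,b}  FOLLOW[A]={a,b}  FOLLOW[B]={$,a,b}  FOLLOW[C]={$,a,b}

FOLLOW(A) = ["a", "b"]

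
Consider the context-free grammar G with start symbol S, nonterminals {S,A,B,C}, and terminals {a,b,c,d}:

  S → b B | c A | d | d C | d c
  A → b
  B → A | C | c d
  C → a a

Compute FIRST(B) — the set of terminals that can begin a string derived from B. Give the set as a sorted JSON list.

FIRST sets, iterate to fixpoint:
pass 1:
  A via A→b: +{b}
  B via B→A: +{b}
  B via B→c d: +{c}
  C via C→a a: +{a}
  S via S→b B: +{b}
  S via S→c A: +{c}
  S via S→d: +{d}
  S: {b,c,d}  A: {b}  B: {b,c}  C: {a}
pass 2:
  B via B→C: +{a}
  S: {b,c,d}  A: {b}  B: {a,b,c}  C: {a}
pass 3: done
  S: {b,c,d}  A: {b}  B: {a,b,c}  C: {a}

FIRST(B) = ["a", "b", "c"]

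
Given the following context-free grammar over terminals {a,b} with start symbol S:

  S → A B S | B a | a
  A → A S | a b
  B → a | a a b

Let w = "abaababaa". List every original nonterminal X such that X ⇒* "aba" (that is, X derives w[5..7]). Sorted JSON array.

Convert to CNF:
  S -> A X3 | B T0 | a
  A -> A S | T0 T1
  B -> T0 X2 | a
  T0 -> a
  T1 -> b
  X2 -> T0 T1
  X3 -> B S

Fill CYK table bottom-up — only the sub-triangle for w[5..7]:
  T[5,5] 'a' = {B,S,T0}  orig:{B,S}
  T[6,6] 'b' = {T1}  orig:{}
  T[7,7] 'a' = {B,S,T0}  orig:{B,S}
  T[5,6] 'ab' = {A,X2}  orig:{A}
  T[6,7] 'ba' = ∅
  T[5,7] 'aba' = {A}

Original NTs in T[5,7] deriving "aba": ["A"]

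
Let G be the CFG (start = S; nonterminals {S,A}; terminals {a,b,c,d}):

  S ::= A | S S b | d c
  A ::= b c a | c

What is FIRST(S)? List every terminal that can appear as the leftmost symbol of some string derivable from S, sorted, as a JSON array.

FIRST iteration:
round 1:
  A via A→b c a: +{b}
  A via A→c: +{c}
  S via S→A: +{b,c}
  S via S→d c: +{d}
  FIRST[S]={b,c,d}  FIRST[A]={b,c}
round 2: done
  FIRST[S]={b,c,d}  FIRST[A]={b,c}

FIRST(S) = ["b", "c", "d"]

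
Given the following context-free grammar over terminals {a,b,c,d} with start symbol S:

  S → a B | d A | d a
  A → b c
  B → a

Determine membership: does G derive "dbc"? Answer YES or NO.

CNF form of G:
  S -> T2 B | T3 A | T3 T2
  A -> T0 T1
  B -> a
  T0 -> b
  T1 -> c
  T2 -> a
  T3 -> d

CYK table (by increasing span):
  cell(0,0) d: {T3}  orig:{}
  cell(1,1) b: {T0}  orig:{}
  cell(2,2) c: {T1}  orig:{}
  cell(0,1) db: ∅
  cell(1,2) bc: {A}
  cell(0,2) dbc: {S}

S ∈ T[0,2] ⇒ YES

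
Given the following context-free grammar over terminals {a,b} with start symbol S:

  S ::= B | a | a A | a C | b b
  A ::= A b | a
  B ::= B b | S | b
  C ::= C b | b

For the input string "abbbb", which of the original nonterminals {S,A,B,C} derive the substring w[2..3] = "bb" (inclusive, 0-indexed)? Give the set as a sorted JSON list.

Convert to CNF:
  S -> B T0 | T0 T0 | T1 A | T1 C | a | b
  A -> A T0 | a
  B -> B T0 | T0 T0 | T1 A | T1 C | a | b
  C -> C T0 | b
  T0 -> b
  T1 -> a

CYK table (by increasing span), restricted to cells inside w[2..3]:
  cell(2,2) b: {B,C,S,T0}  orig:{B,C,S}
  cell(3,3) b: {B,C,S,T0}  orig:{B,C,S}
  cell(2,3) bb: {B,C,S}

Original NTs in T[2,3] deriving "bb": ["B", "C", "S"]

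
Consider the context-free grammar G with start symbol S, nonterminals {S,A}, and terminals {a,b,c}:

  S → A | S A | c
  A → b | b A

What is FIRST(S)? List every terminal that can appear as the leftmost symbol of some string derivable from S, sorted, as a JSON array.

FIRST iteration:
pass 1:
  A via A→b: +{b}
  S via S→A: +{b}
  S via S→c: +{c}
  FIRST(S)={b,c}  FIRST(A)={b}
pass 2: — fixpoint
  FIRST(S)={b,c}  FIRST(A)={b}

FIRST(S) = ["b", "c"]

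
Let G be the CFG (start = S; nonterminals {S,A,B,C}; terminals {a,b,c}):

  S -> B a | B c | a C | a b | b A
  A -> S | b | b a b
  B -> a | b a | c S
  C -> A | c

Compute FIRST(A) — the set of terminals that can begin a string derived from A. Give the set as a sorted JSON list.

FIRST iteration:
round 1:
  A via A→b: +{b}
  B via B→a: +{a}
  B via B→b a: +{b}
  B via B→c S: +{c}
  C via C→A: +{b}
  C via C→c: +{c}
  S via S→B a: +{a,b,c}
  S: {a,b,c}  A: {b}  B: {a,b,c}  C: {b,c}
round 2:
  A via A→S: +{a,c}
  C via C→A: +{a}
  S: {a,b,c}  A: {a,b,c}  B: {a,b,c}  C: {a,b,c}
round 3: (stable)
  S: {a,b,c}  A: {a,b,c}  B: {a,b,c}  C: {a,b,c}

FIRST(A) = ["a", "b", "c"]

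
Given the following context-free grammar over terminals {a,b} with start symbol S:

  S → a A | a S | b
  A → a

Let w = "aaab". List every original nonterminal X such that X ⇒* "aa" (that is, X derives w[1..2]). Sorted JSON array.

Convert to CNF:
  S -> T0 A | T0 S | b
  A -> a
  T0 -> a

CYK fill (cells [i..j] with 1 ≤ i ≤ j ≤ 2 only):
  cell(1,1) a: {A,T0}  orig:{A}
  cell(2,2) a: {A,T0}  orig:{A}
  cell(1,2) aa: {S}

Original NTs in T[1,2] deriving "aa": ["S"]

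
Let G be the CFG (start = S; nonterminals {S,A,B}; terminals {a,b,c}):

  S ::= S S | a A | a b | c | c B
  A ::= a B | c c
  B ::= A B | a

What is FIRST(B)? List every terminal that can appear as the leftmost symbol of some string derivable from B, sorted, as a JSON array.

Compute FIRST by fixpoint:
round 1:
  A via A→a B: +{a}
  A via A→c c: +{c}
  B via B→A B: +{a,c}
  S via S→a A: +{a}
  S via S→c: +{c}
  S: {a,c}  A: {a,c}  B: {a,c}
round 2: (stable)
  S: {a,c}  A: {a,c}  B: {a,c}

FIRST(B) = ["a", "c"]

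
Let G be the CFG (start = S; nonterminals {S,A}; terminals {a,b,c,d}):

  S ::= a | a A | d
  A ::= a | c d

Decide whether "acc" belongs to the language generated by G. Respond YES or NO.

CNF form of G:
  S -> T2 A | a | d
  A -> T0 T1 | a
  T0 -> c
  T1 -> d
  T2 -> a

Fill CYK table bottom-up:
  [0..0]={A,S,T2}  "a"  orig:{A,S}
  [1..1]={T0}  "c"  orig:{}
  [2..2]={T0}  "c"  orig:{}
  [0..1]=∅  "ac"
  [1..2]=∅  "cc"
  [0..2]=∅  "acc"

S ∉ T[0,2] ⇒ NO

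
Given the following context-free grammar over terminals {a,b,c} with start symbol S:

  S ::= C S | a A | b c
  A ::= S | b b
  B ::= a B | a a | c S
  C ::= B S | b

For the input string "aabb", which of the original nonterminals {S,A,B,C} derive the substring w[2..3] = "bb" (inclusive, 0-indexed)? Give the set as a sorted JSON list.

CNF form of G:
  S -> C S | T0 A | T1 T2
  A -> C S | T0 A | T1 T1 | T1 T2
  B -> T0 B | T0 T0 | T2 S
  C -> B S | b
  T0 -> a
  T1 -> b
  T2 -> c

CYK table (by increasing span) — only the sub-triangle for w[2..3]:
  [2..2]={C,T1}  "b"  orig:{C}
  [3..3]={C,T1}  "b"  orig:{C}
  [2..3]={A}  "bb"

Original NTs in T[2,3] deriving "bb": ["A"]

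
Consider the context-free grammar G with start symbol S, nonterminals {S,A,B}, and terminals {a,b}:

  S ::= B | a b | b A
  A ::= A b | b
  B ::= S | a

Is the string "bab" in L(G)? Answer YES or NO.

CNF form of G:
  S -> T0 A | T1 T0 | a
  A -> A T0 | b
  B -> T0 A | T1 T0 | a
  T0 -> b
  T1 -> a

Fill CYK table bottom-up:
  [0..0]={A,T0}  "b"  orig:{A}
  [1..1]={B,S,T1}  "a"  orig:{B,S}
  [2..2]={A,T0}  "b"  orig:{A}
  [0..1]=∅  "ba"
  [1..2]={B,S}  "ab"
  [0..2]=∅  "bab"

S ∉ T[0,2] ⇒ NO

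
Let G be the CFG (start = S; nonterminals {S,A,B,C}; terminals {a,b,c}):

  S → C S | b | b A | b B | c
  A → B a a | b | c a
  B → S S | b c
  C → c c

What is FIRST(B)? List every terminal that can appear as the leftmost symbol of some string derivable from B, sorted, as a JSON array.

Compute FIRST by fixpoint:
iter 1:
  A via A→b: +{b}
  A via A→c a: +{c}
  B via B→b c: +{b}
  C via C→c c: +{c}
  S via S→C S: +{c}
  S via S→b: +{b}
  FIRST(S)={b,c}  FIRST(A)={b,c}  FIRST(B)={b}  FIRST(C)={c}
iter 2:
  B via B→S S: +{c}
  FIRST(S)={b,c}  FIRST(A)={b,c}  FIRST(B)={b,c}  FIRST(C)={c}
iter 3: (no change)
  FIRST(S)={b,c}  FIRST(A)={b,c}  FIRST(B)={b,c}  FIRST(C)={c}

FIRST(B) = ["b", "c"]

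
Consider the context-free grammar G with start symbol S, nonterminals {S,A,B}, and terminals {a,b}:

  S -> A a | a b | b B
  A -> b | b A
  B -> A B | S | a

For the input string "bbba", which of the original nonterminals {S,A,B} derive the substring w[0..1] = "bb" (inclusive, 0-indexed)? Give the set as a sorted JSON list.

Convert to CNF:
  S -> A T1 | T0 B | T1 T0
  A -> T0 A | b
  B -> A B | A T1 | T0 B | T1 T0 | a
  T0 -> b
  T1 -> a

CYK fill (cells [i..j] with 0 ≤ i ≤ j ≤ 1 only):
  T[0,0] 'b' = {A,T0}  orig:{A}
  T[1,1] 'b' = {A,T0}  orig:{A}
  T[0,1] 'bb' = {A}

Original NTs in T[0,1] deriving "bb": ["A"]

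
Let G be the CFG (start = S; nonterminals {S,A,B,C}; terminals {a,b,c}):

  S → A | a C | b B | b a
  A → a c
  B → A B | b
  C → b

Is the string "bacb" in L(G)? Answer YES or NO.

Convert to CNF:
  S -> T0 C | T0 T1 | T2 B | T2 T0
  A -> T0 T1
  B -> A B | b
  C -> b
  T0 -> a
  T1 -> c
  T2 -> b

CYK table (by increasing span):
  T[0,0] 'b' = {B,C,T2}  orig:{B,C}
  T[1,1] 'a' = {T0}  orig:{}
  T[2,2] 'c' = {T1}  orig:{}
  T[3,3] 'b' = {B,C,T2}  orig:{B,C}
  T[0,1] 'ba' = {S}
  T[1,2] 'ac' = {A,S}
  T[2,3] 'cb' = ∅
  T[0,2] 'bac' = ∅
  T[1,3] 'acb' = {B}
  T[0,3] 'bacb' = {S}

S ∈ T[0,3] ⇒ YES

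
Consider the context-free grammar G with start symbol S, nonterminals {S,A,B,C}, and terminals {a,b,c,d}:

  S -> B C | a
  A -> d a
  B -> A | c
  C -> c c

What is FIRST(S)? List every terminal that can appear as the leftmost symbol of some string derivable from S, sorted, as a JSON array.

FIRST iteration:
pass 1:
  A via A→d a: +{d}
  B via B→A: +{d}
  B via B→c: +{c}
  C via C→c c: +{c}
  S via S→B C: +{c,d}
  S via S→a: +{a}
  FIRST[S]={a,c,d}  FIRST[A]={d}  FIRST[B]={c,d}  FIRST[C]={c}
pass 2: (no change)
  FIRST[S]={a,c,d}  FIRST[A]={d}  FIRST[B]={c,d}  FIRST[C]={c}

FIRST(S) = ["a", "c", "d"]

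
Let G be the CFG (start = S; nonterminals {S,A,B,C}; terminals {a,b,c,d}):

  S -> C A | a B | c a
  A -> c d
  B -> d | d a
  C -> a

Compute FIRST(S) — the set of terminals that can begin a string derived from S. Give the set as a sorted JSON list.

FIRST sets, iterate to fixpoint:
pass 1:
  A via A→c d: +{c}
  B via B→d: +{d}
  C via C→a: +{a}
  S via S→C A: +{a}
  S via S→c a: +{c}
  S: {a,c}  A: {c}  B: {d}  C: {a}
pass 2: done
  S: {a,c}  A: {c}  B: {d}  C: {a}

FIRST(S) = ["a", "c"]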